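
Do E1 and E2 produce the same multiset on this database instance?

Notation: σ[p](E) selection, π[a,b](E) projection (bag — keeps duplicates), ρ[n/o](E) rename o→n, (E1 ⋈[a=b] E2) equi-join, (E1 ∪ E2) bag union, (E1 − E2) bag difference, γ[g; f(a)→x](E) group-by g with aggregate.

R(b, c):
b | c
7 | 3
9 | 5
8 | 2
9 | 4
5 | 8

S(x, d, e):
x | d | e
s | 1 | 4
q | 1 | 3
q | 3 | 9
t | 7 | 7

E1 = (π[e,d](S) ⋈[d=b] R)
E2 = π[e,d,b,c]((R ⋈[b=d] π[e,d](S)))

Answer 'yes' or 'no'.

E1 per-node cardinality:
  S → 4
  π[e,d](S) → 4
  R → 5
  (π[e,d](S) ⋈[d=b] R) → 1
E2 per-node cardinality:
  R → 5
  S → 4
  π[e,d](S) → 4
  (R ⋈[b=d] π[e,d](S)) → 1
  π[e,d,b,c]((R ⋈[b=d] π[e,d](S))) → 1

E1 and E2 produce the same multiset:
e | d | b | c
7 | 7 | 7 | 3

yes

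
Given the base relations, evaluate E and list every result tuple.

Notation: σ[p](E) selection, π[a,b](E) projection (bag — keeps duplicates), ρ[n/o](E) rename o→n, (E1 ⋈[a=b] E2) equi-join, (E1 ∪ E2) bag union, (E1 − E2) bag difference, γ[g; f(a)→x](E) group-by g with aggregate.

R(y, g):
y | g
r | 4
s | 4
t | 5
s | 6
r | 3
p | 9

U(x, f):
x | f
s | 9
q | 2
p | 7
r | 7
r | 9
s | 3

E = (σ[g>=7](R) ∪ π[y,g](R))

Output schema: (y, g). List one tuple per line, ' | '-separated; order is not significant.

Stepwise |·|:
  R → 6
  σ[g>=7](R) → 1
  R → 6
  π[y,g](R) → 6
  (σ[g>=7](R) ∪ π[y,g](R)) → 7

== RESULT ==
y | g
p | 9
p | 9
r | 3
r | 4
s | 4
s | 6
t | 5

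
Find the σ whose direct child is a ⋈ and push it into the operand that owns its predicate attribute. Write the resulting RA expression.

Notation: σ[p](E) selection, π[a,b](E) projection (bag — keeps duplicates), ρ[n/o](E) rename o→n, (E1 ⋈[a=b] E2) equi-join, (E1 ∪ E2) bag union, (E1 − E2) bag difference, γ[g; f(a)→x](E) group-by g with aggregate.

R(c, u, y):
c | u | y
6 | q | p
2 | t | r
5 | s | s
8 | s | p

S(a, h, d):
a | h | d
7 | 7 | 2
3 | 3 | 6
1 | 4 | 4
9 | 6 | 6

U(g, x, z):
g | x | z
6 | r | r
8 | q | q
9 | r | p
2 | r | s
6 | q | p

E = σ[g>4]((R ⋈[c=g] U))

σ filters on g, owned by the right side.
E' = (R ⋈[c=g] σ[g>4](U))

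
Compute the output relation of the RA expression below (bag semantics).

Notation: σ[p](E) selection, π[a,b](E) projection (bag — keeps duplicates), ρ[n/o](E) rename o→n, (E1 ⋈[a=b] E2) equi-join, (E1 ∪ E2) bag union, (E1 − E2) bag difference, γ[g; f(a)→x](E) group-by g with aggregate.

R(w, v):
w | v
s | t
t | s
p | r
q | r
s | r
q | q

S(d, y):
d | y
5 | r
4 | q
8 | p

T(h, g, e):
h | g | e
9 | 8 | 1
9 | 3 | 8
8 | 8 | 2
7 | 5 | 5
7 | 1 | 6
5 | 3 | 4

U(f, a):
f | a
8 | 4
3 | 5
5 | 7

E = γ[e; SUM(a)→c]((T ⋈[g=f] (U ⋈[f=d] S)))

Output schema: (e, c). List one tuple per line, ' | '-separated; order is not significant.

Subexpression sizes:
  T → 6
  U → 3
  S → 3
  (U ⋈[f=d] S) → 2
  (T ⋈[g=f] (U ⋈[f=d] S)) → 3
  γ[e; SUM(a)→c]((T ⋈[g=f] (U ⋈[f=d] S))) → 3

== RESULT ==
e | c
1 | 4
2 | 4
5 | 7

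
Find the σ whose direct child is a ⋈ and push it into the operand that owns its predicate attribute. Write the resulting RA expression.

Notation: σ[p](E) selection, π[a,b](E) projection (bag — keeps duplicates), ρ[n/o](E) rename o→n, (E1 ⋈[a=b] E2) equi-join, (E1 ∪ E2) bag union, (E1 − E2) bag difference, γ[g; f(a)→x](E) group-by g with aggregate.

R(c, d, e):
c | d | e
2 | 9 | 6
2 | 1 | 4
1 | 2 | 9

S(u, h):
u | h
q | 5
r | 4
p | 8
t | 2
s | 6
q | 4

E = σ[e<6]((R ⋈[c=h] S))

σ filters on e, owned by the left side.
E' = (σ[e<6](R) ⋈[c=h] S)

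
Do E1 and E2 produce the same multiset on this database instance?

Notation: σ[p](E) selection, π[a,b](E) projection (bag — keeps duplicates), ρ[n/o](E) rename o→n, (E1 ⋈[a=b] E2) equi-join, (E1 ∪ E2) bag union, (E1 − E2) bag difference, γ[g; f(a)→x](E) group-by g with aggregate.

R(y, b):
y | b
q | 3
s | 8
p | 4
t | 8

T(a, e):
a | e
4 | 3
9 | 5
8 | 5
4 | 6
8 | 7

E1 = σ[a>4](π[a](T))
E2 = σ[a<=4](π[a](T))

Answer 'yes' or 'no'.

E1 row counts bottom-up:
  T → 5
  π[a](T) → 5
  σ[a>4](π[a](T)) → 3
E2 row counts bottom-up:
  T → 5
  π[a](T) → 5
  σ[a<=4](π[a](T)) → 2

E1 result:
a
8
8
9
E2 result:
a
4
4
Witness: (8,) appears 2× in E1 but 0× in E2.

no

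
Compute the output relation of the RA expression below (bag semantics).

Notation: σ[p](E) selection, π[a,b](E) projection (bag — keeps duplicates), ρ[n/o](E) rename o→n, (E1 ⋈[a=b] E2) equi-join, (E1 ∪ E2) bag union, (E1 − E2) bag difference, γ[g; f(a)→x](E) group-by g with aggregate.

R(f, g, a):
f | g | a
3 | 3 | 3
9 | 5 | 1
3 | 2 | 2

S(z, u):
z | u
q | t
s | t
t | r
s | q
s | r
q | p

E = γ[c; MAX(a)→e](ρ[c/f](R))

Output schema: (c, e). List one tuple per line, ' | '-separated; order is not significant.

Stepwise |·|:
  R → 3
  ρ[c/f](R) → 3
  γ[c; MAX(a)→e](ρ[c/f](R)) → 2

== RESULT ==
c | e
3 | 3
9 | 1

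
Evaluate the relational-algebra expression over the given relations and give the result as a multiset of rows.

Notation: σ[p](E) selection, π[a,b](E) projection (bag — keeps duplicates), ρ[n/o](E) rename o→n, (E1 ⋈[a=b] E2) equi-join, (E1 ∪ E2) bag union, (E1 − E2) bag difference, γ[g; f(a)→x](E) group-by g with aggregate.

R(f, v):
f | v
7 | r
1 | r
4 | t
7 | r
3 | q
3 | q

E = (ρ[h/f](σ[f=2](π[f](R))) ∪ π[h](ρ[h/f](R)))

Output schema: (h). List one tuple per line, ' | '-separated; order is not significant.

Stepwise |·|:
  R → 6
  π[f](R) → 6
  σ[f=2](π[f](R)) → 0
  ρ[h/f](σ[f=2](π[f](R))) → 0
  R → 6
  ρ[h/f](R) → 6
  π[h](ρ[h/f](R)) → 6
  (ρ[h/f](σ[f=2](π[f](R))) ∪ π[h](ρ[h/f](R))) → 6

== RESULT ==
h
1
3
3
4
7
7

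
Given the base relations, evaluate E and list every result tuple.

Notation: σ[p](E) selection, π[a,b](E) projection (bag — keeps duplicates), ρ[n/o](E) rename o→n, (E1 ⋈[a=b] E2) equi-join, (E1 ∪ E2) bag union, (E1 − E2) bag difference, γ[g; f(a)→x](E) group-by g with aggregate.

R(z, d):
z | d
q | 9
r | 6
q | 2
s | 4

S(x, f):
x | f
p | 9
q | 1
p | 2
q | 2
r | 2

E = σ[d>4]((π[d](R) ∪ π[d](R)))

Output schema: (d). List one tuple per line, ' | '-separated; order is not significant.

Row counts bottom-up:
  R → 4
  π[d](R) → 4
  R → 4
  π[d](R) → 4
  (π[d](R) ∪ π[d](R)) → 8
  σ[d>4]((π[d](R) ∪ π[d](R))) → 4

== RESULT ==
d
6
6
9
9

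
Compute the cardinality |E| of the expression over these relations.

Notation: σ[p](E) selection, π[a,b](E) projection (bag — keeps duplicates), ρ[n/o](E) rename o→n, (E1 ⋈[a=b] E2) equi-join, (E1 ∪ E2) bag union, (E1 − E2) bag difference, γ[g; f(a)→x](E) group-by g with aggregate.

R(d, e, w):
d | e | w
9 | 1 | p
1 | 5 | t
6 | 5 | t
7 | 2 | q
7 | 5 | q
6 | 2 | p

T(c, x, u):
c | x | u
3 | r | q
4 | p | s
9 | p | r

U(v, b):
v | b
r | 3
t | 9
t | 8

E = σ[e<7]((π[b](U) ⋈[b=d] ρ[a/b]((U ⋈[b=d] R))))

Stepwise |·|:
  U → 3
  π[b](U) → 3
  U → 3
  R → 6
  (U ⋈[b=d] R) → 1
  ρ[a/b]((U ⋈[b=d] R)) → 1
  (π[b](U) ⋈[b=d] ρ[a/b]((U ⋈[b=d] R))) → 1
  σ[e<7]((π[b](U) ⋈[b=d] ρ[a/b]((U ⋈[b=d] R)))) → 1

|E| = 1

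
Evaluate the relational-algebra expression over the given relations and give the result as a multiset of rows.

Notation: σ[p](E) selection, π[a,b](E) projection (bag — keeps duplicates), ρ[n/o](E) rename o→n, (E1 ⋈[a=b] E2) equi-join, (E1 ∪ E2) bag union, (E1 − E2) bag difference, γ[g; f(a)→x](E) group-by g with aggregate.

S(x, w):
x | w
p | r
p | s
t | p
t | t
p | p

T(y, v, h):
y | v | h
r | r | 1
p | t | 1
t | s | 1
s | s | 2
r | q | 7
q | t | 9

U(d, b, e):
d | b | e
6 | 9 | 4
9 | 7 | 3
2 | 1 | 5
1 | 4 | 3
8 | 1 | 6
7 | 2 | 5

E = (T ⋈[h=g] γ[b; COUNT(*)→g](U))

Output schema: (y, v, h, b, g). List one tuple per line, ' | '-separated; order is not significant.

Subexpression sizes:
  T → 6
  U → 6
  γ[b; COUNT(*)→g](U) → 5
  (T ⋈[h=g] γ[b; COUNT(*)→g](U)) → 13

== RESULT ==
y | v | h | b | g
p | t | 1 | 2 | 1
p | t | 1 | 4 | 1
p | t | 1 | 7 | 1
p | t | 1 | 9 | 1
r | r | 1 | 2 | 1
r | r | 1 | 4 | 1
r | r | 1 | 7 | 1
r | r | 1 | 9 | 1
s | s | 2 | 1 | 2
t | s | 1 | 2 | 1
t | s | 1 | 4 | 1
t | s | 1 | 7 | 1
t | s | 1 | 9 | 1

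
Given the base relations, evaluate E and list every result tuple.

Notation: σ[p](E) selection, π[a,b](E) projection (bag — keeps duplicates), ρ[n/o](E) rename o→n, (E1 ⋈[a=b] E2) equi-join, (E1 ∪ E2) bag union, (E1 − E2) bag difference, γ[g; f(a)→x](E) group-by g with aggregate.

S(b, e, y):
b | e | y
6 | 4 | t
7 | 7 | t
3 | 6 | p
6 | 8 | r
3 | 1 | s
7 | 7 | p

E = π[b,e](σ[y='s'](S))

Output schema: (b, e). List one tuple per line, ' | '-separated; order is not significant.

Row counts bottom-up:
  S → 6
  σ[y='s'](S) → 1
  π[b,e](σ[y='s'](S)) → 1

== RESULT ==
b | e
3 | 1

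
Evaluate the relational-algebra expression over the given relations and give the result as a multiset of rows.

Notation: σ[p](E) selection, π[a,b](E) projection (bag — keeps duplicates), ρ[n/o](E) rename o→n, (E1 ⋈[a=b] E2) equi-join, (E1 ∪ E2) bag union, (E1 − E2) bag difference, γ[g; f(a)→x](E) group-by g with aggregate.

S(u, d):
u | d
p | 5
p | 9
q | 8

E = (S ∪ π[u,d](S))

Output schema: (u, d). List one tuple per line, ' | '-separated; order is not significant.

Row counts bottom-up:
  S → 3
  S → 3
  π[u,d](S) → 3
  (S ∪ π[u,d](S)) → 6

== RESULT ==
u | d
p | 5
p | 5
p | 9
p | 9
q | 8
q | 8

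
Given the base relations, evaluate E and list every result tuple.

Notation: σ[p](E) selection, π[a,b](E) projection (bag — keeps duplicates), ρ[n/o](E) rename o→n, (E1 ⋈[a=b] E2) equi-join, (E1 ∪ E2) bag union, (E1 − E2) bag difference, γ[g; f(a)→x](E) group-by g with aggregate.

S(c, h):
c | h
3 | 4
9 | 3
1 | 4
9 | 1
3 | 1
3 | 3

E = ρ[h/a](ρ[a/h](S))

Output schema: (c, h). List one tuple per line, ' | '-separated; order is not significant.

Subexpression sizes:
  S → 6
  ρ[a/h](S) → 6
  ρ[h/a](ρ[a/h](S)) → 6

== RESULT ==
c | h
1 | 4
3 | 1
3 | 3
3 | 4
9 | 1
9 | 3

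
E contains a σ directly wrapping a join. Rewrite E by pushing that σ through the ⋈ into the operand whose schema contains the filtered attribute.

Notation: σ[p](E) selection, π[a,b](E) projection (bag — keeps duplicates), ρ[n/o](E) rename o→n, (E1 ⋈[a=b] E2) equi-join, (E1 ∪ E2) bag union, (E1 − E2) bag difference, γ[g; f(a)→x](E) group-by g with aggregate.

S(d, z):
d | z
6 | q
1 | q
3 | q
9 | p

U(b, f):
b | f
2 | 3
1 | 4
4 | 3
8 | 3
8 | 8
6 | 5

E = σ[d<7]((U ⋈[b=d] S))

σ filters on d, owned by the right side.
E' = (U ⋈[b=d] σ[d<7](S))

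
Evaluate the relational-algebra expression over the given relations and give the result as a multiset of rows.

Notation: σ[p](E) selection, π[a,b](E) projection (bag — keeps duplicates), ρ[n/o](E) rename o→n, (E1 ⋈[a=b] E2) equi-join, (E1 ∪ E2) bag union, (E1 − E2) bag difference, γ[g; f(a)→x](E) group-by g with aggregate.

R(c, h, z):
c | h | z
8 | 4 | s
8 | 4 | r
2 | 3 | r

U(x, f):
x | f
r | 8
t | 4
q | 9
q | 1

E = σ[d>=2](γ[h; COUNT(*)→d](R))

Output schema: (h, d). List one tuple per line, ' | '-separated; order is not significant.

Per-node cardinality:
  R → 3
  γ[h; COUNT(*)→d](R) → 2
  σ[d>=2](γ[h; COUNT(*)→d](R)) → 1

== RESULT ==
h | d
4 | 2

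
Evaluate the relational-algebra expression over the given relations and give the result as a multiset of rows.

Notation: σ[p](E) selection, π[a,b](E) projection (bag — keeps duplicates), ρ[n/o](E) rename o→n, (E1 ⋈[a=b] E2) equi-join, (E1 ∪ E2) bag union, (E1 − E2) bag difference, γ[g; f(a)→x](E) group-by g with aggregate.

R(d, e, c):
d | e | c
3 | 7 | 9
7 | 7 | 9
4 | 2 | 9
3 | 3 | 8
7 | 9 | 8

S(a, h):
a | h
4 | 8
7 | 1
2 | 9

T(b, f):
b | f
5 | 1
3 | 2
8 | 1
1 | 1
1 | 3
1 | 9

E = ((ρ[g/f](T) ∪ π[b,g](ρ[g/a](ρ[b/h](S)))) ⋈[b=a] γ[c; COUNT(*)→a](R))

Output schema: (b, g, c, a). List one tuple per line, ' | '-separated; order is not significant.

Subexpression sizes:
  T → 6
  ρ[g/f](T) → 6
  S → 3
  ρ[b/h](S) → 3
  ρ[g/a](ρ[b/h](S)) → 3
  π[b,g](ρ[g/a](ρ[b/h](S))) → 3
  (ρ[g/f](T) ∪ π[b,g](ρ[g/a](ρ[b/h](S)))) → 9
  R → 5
  γ[c; COUNT(*)→a](R) → 2
  ((ρ[g/f](T) ∪ π[b,g](ρ[g/a](ρ[b/h](S)))) ⋈[b=a] γ[c; COUNT(*)→a](R)) → 1

== RESULT ==
b | g | c | a
3 | 2 | 9 | 3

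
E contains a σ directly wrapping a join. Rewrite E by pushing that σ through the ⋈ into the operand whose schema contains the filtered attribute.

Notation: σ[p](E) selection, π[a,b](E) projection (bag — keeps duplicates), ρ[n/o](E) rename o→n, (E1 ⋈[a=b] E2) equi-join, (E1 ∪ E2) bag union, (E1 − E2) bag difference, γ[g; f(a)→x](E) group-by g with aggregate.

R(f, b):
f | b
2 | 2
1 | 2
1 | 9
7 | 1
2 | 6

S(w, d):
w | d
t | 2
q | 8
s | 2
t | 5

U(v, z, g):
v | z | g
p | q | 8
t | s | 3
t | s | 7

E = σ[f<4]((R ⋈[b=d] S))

σ filters on f, owned by the left side.
E' = (σ[f<4](R) ⋈[b=d] S)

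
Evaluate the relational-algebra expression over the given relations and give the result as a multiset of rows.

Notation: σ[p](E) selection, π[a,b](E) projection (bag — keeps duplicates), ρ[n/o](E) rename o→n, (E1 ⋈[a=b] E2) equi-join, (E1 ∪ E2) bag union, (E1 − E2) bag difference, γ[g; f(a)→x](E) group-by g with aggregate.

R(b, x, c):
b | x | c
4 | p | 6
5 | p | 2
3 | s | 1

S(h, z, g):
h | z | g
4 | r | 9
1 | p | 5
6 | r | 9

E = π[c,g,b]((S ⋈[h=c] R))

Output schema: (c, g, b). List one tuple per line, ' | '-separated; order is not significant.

Row counts bottom-up:
  S → 3
  R → 3
  (S ⋈[h=c] R) → 2
  π[c,g,b]((S ⋈[h=c] R)) → 2

== RESULT ==
c | g | b
1 | 5 | 3
6 | 9 | 4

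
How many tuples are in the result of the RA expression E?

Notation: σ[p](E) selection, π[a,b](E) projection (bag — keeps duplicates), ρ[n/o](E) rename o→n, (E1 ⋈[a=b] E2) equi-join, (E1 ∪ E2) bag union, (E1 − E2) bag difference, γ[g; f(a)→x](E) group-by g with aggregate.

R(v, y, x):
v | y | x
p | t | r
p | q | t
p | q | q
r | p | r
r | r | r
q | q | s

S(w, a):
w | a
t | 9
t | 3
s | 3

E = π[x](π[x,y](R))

Subexpression sizes:
  R → 6
  π[x,y](R) → 6
  π[x](π[x,y](R)) → 6

|E| = 6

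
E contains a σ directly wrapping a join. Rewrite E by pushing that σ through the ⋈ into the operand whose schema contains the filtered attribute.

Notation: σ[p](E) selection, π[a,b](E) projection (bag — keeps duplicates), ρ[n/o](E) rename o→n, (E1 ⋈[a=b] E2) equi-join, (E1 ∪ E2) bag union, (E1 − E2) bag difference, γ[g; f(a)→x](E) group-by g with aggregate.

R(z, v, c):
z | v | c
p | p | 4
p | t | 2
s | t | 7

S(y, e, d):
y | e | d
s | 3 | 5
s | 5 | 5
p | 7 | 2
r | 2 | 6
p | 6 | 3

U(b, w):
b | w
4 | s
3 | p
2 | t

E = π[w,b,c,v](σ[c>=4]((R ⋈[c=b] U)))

σ filters on c, owned by the left side.
E' = π[w,b,c,v]((σ[c>=4](R) ⋈[c=b] U))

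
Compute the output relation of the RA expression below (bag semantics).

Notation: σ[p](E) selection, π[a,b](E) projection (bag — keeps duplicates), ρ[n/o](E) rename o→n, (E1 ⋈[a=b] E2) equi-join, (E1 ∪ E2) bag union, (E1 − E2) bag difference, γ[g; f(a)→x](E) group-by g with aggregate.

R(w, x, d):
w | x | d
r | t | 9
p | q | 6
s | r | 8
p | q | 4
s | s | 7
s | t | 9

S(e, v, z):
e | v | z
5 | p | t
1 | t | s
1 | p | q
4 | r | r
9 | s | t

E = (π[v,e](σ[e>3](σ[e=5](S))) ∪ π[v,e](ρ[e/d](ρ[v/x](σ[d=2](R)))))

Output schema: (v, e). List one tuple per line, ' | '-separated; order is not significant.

Stepwise |·|:
  S → 5
  σ[e=5](S) → 1
  σ[e>3](σ[e=5](S)) → 1
  π[v,e](σ[e>3](σ[e=5](S))) → 1
  R → 6
  σ[d=2](R) → 0
  ρ[v/x](σ[d=2](R)) → 0
  ρ[e/d](ρ[v/x](σ[d=2](R))) → 0
  π[v,e](ρ[e/d](ρ[v/x](σ[d=2](R)))) → 0
  (π[v,e](σ[e>3](σ[e=5](S))) ∪ π[v,e](ρ[e/d](ρ[v/x](σ[d=2](R))))) → 1

== RESULT ==
v | e
p | 5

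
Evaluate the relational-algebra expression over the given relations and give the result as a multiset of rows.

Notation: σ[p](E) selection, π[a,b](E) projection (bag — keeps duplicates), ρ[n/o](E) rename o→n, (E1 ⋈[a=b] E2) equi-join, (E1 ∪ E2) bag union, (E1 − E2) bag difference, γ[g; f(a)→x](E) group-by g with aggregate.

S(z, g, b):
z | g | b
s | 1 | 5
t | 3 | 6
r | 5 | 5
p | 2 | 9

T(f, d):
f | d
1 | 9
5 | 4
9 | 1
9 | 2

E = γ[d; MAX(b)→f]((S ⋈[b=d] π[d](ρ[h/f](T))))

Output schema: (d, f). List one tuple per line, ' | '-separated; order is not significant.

Per-node cardinality:
  S → 4
  T → 4
  ρ[h/f](T) → 4
  π[d](ρ[h/f](T)) → 4
  (S ⋈[b=d] π[d](ρ[h/f](T))) → 1
  γ[d; MAX(b)→f]((S ⋈[b=d] π[d](ρ[h/f](T)))) → 1

== RESULT ==
d | f
9 | 9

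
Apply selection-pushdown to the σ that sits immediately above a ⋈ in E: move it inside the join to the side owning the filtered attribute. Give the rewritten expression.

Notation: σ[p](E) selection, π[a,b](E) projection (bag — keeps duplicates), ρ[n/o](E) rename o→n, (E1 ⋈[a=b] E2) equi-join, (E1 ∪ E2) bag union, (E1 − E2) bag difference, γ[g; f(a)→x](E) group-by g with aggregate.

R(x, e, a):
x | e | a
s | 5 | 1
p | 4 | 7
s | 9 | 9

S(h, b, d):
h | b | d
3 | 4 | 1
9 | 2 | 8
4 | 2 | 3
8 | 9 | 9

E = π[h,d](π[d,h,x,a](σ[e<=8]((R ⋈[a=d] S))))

σ filters on e, owned by the left side.
E' = π[h,d](π[d,h,x,a]((σ[e<=8](R) ⋈[a=d] S)))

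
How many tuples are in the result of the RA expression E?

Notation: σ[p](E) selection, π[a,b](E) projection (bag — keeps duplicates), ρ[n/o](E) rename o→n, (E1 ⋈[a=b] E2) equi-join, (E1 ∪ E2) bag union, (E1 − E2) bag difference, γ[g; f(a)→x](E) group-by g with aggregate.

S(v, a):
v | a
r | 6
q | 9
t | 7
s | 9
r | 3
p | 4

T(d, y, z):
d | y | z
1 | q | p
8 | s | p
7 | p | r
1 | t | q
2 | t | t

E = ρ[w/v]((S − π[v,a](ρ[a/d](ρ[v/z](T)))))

Per-node cardinality:
  S → 6
  T → 5
  ρ[v/z](T) → 5
  ρ[a/d](ρ[v/z](T)) → 5
  π[v,a](ρ[a/d](ρ[v/z](T))) → 5
  (S − π[v,a](ρ[a/d](ρ[v/z](T)))) → 6
  ρ[w/v]((S − π[v,a](ρ[a/d](ρ[v/z](T))))) → 6

|E| = 6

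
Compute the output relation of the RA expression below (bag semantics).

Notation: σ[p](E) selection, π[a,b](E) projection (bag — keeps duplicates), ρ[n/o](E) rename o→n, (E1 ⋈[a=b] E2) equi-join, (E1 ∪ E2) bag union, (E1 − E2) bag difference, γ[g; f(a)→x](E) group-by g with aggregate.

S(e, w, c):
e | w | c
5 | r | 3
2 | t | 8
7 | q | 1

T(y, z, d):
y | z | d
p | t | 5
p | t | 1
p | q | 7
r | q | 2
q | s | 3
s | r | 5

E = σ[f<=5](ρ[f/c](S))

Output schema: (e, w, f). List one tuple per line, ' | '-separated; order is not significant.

Row counts bottom-up:
  S → 3
  ρ[f/c](S) → 3
  σ[f<=5](ρ[f/c](S)) → 2

== RESULT ==
e | w | f
5 | r | 3
7 | q | 1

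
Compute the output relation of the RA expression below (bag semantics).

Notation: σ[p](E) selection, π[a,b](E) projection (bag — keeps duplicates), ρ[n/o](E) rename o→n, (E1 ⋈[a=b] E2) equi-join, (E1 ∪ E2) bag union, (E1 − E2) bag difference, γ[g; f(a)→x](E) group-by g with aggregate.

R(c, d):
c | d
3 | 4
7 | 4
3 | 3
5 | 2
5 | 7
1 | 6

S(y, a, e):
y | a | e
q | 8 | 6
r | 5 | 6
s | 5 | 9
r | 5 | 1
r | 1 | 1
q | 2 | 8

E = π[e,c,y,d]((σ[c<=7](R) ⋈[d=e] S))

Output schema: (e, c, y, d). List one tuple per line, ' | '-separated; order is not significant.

Stepwise |·|:
  R → 6
  σ[c<=7](R) → 6
  S → 6
  (σ[c<=7](R) ⋈[d=e] S) → 2
  π[e,c,y,d]((σ[c<=7](R) ⋈[d=e] S)) → 2

== RESULT ==
e | c | y | d
6 | 1 | q | 6
6 | 1 | r | 6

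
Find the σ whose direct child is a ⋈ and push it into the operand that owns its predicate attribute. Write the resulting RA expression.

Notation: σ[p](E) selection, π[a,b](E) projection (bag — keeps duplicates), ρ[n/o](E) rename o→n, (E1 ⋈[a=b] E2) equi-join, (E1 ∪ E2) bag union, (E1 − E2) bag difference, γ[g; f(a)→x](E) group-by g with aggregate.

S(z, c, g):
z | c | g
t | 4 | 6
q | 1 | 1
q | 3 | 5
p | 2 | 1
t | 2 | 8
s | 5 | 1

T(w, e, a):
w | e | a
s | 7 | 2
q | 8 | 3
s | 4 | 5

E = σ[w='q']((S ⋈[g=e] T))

σ filters on w, owned by the right side.
E' = (S ⋈[g=e] σ[w='q'](T))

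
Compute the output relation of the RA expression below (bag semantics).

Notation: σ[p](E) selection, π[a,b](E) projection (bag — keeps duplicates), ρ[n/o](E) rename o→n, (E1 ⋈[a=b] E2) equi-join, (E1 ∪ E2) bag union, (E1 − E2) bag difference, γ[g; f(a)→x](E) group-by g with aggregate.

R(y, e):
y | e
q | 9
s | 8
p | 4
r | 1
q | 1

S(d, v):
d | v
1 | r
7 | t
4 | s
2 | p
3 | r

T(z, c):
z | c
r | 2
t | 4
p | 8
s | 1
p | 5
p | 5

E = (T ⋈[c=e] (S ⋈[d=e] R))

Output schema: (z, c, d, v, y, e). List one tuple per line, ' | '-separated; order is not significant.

Row counts bottom-up:
  T → 6
  S → 5
  R → 5
  (S ⋈[d=e] R) → 3
  (T ⋈[c=e] (S ⋈[d=e] R)) → 3

== RESULT ==
z | c | d | v | y | e
s | 1 | 1 | r | q | 1
s | 1 | 1 | r | r | 1
t | 4 | 4 | s | p | 4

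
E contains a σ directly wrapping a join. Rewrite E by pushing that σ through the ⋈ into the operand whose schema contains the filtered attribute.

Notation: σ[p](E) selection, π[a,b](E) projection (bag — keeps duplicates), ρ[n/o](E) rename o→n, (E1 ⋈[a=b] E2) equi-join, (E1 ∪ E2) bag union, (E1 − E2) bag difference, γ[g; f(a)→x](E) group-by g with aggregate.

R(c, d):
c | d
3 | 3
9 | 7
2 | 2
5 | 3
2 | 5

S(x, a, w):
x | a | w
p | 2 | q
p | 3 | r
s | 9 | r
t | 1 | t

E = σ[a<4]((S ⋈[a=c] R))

σ filters on a, owned by the left side.
E' = (σ[a<4](S) ⋈[a=c] R)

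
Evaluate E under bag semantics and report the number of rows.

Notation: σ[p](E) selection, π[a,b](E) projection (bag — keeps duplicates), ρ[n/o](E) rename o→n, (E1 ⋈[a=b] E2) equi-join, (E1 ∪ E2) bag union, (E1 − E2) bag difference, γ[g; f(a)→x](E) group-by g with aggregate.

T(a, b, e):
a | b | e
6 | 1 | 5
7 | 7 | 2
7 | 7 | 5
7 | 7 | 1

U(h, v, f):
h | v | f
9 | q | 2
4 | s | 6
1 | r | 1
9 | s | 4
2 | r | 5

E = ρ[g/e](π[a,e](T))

Row counts bottom-up:
  T → 4
  π[a,e](T) → 4
  ρ[g/e](π[a,e](T)) → 4

|E| = 4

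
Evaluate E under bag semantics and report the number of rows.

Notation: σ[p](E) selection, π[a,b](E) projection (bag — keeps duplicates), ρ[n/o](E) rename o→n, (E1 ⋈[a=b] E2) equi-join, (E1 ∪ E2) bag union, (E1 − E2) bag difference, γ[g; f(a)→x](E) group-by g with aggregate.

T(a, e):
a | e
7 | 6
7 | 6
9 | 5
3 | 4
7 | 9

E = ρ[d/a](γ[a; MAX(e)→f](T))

Row counts bottom-up:
  T → 5
  γ[a; MAX(e)→f](T) → 3
  ρ[d/a](γ[a; MAX(e)→f](T)) → 3

|E| = 3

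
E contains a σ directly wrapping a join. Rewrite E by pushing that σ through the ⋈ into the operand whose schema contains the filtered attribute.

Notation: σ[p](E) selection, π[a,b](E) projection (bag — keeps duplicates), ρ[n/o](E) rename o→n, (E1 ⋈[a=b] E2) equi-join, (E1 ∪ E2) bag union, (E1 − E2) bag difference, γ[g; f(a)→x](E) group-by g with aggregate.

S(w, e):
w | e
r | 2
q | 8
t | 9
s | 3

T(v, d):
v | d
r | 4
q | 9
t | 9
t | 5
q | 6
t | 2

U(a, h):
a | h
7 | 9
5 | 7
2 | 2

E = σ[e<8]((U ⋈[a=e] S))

σ filters on e, owned by the right side.
E' = (U ⋈[a=e] σ[e<8](S))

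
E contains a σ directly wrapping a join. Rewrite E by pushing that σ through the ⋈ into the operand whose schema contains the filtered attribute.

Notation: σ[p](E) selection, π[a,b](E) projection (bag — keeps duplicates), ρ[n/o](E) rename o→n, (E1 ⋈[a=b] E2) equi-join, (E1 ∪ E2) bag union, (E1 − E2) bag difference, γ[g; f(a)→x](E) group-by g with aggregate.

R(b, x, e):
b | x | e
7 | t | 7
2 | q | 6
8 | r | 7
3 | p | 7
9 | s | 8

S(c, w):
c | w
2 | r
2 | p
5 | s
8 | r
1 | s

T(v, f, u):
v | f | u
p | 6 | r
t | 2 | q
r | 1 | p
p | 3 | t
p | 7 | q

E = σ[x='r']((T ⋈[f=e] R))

σ filters on x, owned by the right side.
E' = (T ⋈[f=e] σ[x='r'](R))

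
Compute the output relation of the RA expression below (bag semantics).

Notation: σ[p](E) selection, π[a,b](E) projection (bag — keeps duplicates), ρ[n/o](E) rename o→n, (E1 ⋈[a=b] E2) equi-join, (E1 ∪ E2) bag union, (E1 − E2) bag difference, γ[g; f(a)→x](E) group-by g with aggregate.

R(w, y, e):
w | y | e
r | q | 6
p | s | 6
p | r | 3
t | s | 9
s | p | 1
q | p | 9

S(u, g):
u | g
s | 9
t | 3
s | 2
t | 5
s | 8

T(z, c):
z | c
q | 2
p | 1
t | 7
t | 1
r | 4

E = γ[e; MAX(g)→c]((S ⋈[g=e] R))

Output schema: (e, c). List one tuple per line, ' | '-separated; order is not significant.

Stepwise |·|:
  S → 5
  R → 6
  (S ⋈[g=e] R) → 3
  γ[e; MAX(g)→c]((S ⋈[g=e] R)) → 2

== RESULT ==
e | c
3 | 3
9 | 9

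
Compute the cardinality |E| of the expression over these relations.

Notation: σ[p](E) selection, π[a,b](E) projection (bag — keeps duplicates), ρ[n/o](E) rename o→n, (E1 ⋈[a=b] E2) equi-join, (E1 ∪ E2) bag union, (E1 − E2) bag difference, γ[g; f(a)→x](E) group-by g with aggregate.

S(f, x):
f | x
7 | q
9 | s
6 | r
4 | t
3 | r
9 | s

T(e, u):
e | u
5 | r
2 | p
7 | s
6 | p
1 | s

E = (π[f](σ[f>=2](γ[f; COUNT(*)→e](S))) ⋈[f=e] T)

Subexpression sizes:
  S → 6
  γ[f; COUNT(*)→e](S) → 5
  σ[f>=2](γ[f; COUNT(*)→e](S)) → 5
  π[f](σ[f>=2](γ[f; COUNT(*)→e](S))) → 5
  T → 5
  (π[f](σ[f>=2](γ[f; COUNT(*)→e](S))) ⋈[f=e] T) → 2

|E| = 2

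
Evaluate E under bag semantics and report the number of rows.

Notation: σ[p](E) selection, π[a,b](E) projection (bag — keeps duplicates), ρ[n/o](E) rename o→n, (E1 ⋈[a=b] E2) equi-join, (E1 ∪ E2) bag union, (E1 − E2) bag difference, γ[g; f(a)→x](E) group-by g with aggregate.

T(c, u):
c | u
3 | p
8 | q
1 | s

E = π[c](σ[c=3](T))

Row counts bottom-up:
  T → 3
  σ[c=3](T) → 1
  π[c](σ[c=3](T)) → 1

|E| = 1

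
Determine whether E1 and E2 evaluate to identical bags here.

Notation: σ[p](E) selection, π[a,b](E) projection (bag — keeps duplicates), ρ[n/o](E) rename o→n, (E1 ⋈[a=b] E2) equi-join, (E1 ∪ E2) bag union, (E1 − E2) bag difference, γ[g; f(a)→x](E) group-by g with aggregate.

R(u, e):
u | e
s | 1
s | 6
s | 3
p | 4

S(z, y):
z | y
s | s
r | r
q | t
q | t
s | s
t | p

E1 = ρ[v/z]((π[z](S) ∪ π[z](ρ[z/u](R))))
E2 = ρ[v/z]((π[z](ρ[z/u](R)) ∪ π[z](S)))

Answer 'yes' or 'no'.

E1 subexpression sizes:
  S → 6
  π[z](S) → 6
  R → 4
  ρ[z/u](R) → 4
  π[z](ρ[z/u](R)) → 4
  (π[z](S) ∪ π[z](ρ[z/u](R))) → 10
  ρ[v/z]((π[z](S) ∪ π[z](ρ[z/u](R)))) → 10
E2 subexpression sizes:
  R → 4
  ρ[z/u](R) → 4
  π[z](ρ[z/u](R)) → 4
  S → 6
  π[z](S) → 6
  (π[z](ρ[z/u](R)) ∪ π[z](S)) → 10
  ρ[v/z]((π[z](ρ[z/u](R)) ∪ π[z](S))) → 10

E1 and E2 produce the same multiset:
v
p
q
q
r
s
s
s
s
s
t

yes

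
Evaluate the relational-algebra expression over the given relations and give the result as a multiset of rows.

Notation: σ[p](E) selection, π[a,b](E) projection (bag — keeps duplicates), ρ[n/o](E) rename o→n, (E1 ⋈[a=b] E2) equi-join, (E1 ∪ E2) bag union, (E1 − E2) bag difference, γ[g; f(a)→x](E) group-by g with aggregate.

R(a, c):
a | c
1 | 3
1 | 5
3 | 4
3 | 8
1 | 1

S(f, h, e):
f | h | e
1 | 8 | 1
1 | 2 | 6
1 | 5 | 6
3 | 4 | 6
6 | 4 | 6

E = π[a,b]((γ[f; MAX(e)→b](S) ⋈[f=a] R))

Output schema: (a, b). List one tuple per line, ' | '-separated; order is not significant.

Row counts bottom-up:
  S → 5
  γ[f; MAX(e)→b](S) → 3
  R → 5
  (γ[f; MAX(e)→b](S) ⋈[f=a] R) → 5
  π[a,b]((γ[f; MAX(e)→b](S) ⋈[f=a] R)) → 5

== RESULT ==
a | b
1 | 6
1 | 6
1 | 6
3 | 6
3 | 6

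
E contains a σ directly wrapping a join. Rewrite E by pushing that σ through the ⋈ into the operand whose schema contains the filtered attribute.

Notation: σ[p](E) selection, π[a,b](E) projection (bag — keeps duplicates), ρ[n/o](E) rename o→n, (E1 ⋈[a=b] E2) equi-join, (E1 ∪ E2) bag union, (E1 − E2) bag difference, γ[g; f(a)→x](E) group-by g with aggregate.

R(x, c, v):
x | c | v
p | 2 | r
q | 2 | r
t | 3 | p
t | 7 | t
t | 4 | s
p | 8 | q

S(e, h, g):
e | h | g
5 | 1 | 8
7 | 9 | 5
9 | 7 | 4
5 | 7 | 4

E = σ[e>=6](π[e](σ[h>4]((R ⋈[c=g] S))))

σ filters on h, owned by the right side.
E' = σ[e>=6](π[e]((R ⋈[c=g] σ[h>4](S))))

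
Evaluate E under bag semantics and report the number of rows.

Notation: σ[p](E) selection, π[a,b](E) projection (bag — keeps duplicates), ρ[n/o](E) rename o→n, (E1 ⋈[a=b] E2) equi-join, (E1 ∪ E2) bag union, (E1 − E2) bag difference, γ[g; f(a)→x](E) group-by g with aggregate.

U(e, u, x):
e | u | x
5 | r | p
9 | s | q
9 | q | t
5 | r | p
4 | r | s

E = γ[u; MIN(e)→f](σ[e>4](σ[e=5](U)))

Per-node cardinality:
  U → 5
  σ[e=5](U) → 2
  σ[e>4](σ[e=5](U)) → 2
  γ[u; MIN(e)→f](σ[e>4](σ[e=5](U))) → 1

|E| = 1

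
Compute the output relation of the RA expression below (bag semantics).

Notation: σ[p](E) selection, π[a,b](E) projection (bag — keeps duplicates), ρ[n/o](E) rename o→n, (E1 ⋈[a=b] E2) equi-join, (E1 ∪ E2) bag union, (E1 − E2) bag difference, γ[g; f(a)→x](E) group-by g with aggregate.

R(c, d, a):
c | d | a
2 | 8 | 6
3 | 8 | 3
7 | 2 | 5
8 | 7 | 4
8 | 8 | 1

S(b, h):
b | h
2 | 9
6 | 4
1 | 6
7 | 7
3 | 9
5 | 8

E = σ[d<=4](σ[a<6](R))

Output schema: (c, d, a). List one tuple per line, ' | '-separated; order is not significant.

Stepwise |·|:
  R → 5
  σ[a<6](R) → 4
  σ[d<=4](σ[a<6](R)) → 1

== RESULT ==
c | d | a
7 | 2 | 5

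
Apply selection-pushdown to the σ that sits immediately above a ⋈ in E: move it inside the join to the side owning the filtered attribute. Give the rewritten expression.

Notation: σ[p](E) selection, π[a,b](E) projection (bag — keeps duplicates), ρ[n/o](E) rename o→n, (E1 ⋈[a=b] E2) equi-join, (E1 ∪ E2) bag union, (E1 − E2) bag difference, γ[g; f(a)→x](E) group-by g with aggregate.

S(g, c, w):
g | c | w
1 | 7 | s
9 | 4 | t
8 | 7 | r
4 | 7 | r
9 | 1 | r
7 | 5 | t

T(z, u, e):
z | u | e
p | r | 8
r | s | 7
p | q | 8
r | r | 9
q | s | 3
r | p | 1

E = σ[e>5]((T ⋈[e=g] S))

σ filters on e, owned by the left side.
E' = (σ[e>5](T) ⋈[e=g] S)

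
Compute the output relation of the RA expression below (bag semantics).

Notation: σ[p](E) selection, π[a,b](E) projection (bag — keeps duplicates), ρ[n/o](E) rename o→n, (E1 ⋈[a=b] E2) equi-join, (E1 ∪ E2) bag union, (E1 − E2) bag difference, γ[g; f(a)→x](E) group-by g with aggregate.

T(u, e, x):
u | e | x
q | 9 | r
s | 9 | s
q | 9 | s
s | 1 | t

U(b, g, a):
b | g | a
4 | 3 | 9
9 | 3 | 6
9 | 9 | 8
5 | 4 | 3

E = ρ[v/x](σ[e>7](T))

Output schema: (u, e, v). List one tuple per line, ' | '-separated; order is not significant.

Row counts bottom-up:
  T → 4
  σ[e>7](T) → 3
  ρ[v/x](σ[e>7](T)) → 3

== RESULT ==
u | e | v
q | 9 | r
q | 9 | s
s | 9 | s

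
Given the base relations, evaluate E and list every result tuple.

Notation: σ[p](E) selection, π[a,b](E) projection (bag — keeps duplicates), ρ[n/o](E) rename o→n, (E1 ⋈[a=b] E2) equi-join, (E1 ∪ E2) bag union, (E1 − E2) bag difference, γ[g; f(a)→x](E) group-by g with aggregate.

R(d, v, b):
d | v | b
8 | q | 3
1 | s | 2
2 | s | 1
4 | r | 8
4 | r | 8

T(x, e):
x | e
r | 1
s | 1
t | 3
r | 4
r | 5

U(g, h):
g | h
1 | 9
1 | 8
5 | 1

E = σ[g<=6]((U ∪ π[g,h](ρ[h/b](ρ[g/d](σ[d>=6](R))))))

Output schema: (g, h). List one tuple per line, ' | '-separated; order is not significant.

Row counts bottom-up:
  U → 3
  R → 5
  σ[d>=6](R) → 1
  ρ[g/d](σ[d>=6](R)) → 1
  ρ[h/b](ρ[g/d](σ[d>=6](R))) → 1
  π[g,h](ρ[h/b](ρ[g/d](σ[d>=6](R)))) → 1
  (U ∪ π[g,h](ρ[h/b](ρ[g/d](σ[d>=6](R))))) → 4
  σ[g<=6]((U ∪ π[g,h](ρ[h/b](ρ[g/d](σ[d>=6](R)))))) → 3

== RESULT ==
g | h
1 | 8
1 | 9
5 | 1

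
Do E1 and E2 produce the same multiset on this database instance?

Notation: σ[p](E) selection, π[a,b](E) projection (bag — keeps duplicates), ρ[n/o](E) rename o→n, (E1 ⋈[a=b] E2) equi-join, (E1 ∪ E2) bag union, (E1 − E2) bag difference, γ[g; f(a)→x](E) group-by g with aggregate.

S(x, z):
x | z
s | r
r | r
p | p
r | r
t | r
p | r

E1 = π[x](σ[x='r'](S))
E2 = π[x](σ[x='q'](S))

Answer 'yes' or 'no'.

E1 subexpression sizes:
  S → 6
  σ[x='r'](S) → 2
  π[x](σ[x='r'](S)) → 2
E2 subexpression sizes:
  S → 6
  σ[x='q'](S) → 0
  π[x](σ[x='q'](S)) → 0

E1 result:
x
r
r
E2 result:
x
(0 rows)
Witness: ('r',) appears 2× in E1 but 0× in E2.

no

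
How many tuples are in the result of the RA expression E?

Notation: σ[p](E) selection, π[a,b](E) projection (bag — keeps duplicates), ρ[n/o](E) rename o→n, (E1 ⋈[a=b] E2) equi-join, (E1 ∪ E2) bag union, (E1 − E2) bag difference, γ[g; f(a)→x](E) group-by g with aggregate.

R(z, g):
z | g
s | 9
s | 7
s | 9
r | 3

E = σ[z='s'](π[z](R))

Subexpression sizes:
  R → 4
  π[z](R) → 4
  σ[z='s'](π[z](R)) → 3

|E| = 3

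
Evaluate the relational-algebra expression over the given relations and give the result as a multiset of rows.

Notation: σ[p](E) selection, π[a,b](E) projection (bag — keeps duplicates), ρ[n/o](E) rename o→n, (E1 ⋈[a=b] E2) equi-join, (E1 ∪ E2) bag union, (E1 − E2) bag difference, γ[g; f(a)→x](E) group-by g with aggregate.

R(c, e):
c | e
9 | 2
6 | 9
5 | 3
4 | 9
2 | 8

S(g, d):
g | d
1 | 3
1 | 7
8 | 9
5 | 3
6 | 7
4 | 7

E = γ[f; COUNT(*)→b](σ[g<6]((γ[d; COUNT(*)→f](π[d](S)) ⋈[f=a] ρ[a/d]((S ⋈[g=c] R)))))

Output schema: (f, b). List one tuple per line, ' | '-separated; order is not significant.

Stepwise |·|:
  S → 6
  π[d](S) → 6
  γ[d; COUNT(*)→f](π[d](S)) → 3
  S → 6
  R → 5
  (S ⋈[g=c] R) → 3
  ρ[a/d]((S ⋈[g=c] R)) → 3
  (γ[d; COUNT(*)→f](π[d](S)) ⋈[f=a] ρ[a/d]((S ⋈[g=c] R))) → 1
  σ[g<6]((γ[d; COUNT(*)→f](π[d](S)) ⋈[f=a] ρ[a/d]((S ⋈[g=c] R)))) → 1
  γ[f; COUNT(*)→b](σ[g<6]((γ[d; COUNT(*)→f](π[d](S)) ⋈[f=a] ρ[a/d]((S ⋈[g=c] R))))) → 1

== RESULT ==
f | b
3 | 1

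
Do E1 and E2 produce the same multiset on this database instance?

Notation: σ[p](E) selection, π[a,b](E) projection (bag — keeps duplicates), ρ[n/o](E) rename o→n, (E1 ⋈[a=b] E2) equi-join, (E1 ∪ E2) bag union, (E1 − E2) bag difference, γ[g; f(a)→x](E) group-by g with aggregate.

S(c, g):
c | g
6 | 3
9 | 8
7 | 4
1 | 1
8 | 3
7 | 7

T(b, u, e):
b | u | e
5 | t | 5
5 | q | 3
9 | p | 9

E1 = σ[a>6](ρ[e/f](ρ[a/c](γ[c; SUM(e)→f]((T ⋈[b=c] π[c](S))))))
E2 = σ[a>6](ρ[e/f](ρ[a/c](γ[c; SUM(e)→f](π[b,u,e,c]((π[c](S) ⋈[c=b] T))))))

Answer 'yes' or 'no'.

E1 row counts bottom-up:
  T → 3
  S → 6
  π[c](S) → 6
  (T ⋈[b=c] π[c](S)) → 1
  γ[c; SUM(e)→f]((T ⋈[b=c] π[c](S))) → 1
  ρ[a/c](γ[c; SUM(e)→f]((T ⋈[b=c] π[c](S)))) → 1
  ρ[e/f](ρ[a/c](γ[c; SUM(e)→f]((T ⋈[b=c] π[c](S))))) → 1
  σ[a>6](ρ[e/f](ρ[a/c](γ[c; SUM(e)→f]((T ⋈[b=c] π[c](S)))))) → 1
E2 row counts bottom-up:
  S → 6
  π[c](S) → 6
  T → 3
  (π[c](S) ⋈[c=b] T) → 1
  π[b,u,e,c]((π[c](S) ⋈[c=b] T)) → 1
  γ[c; SUM(e)→f](π[b,u,e,c]((π[c](S) ⋈[c=b] T))) → 1
  ρ[a/c](γ[c; SUM(e)→f](π[b,u,e,c]((π[c](S) ⋈[c=b] T)))) → 1
  ρ[e/f](ρ[a/c](γ[c; SUM(e)→f](π[b,u,e,c]((π[c](S) ⋈[c=b] T))))) → 1
  σ[a>6](ρ[e/f](ρ[a/c](γ[c; SUM(e)→f](π[b,u,e,c]((π[c](S) ⋈[c=b] T)))))) → 1

E1 and E2 produce the same multiset:
a | e
9 | 9

yes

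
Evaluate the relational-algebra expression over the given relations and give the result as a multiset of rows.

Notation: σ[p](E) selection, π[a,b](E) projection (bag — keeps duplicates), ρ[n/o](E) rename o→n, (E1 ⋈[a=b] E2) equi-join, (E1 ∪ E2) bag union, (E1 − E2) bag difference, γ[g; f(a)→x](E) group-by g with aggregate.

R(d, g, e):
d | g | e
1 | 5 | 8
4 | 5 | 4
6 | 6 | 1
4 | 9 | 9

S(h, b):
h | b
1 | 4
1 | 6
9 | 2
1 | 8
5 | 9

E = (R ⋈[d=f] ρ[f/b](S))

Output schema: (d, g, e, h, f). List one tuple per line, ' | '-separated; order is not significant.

Per-node cardinality:
  R → 4
  S → 5
  ρ[f/b](S) → 5
  (R ⋈[d=f] ρ[f/b](S)) → 3

== RESULT ==
d | g | e | h | f
4 | 5 | 4 | 1 | 4
4 | 9 | 9 | 1 | 4
6 | 6 | 1 | 1 | 6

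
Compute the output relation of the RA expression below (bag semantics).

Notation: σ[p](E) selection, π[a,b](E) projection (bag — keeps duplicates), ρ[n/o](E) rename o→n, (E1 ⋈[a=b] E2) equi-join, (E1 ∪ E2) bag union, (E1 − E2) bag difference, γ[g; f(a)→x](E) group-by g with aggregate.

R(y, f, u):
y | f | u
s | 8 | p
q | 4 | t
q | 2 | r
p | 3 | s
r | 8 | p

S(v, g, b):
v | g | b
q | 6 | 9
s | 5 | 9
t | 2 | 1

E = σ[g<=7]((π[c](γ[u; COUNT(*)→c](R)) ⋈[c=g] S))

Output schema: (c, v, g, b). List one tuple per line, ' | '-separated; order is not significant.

Row counts bottom-up:
  R → 5
  γ[u; COUNT(*)→c](R) → 4
  π[c](γ[u; COUNT(*)→c](R)) → 4
  S → 3
  (π[c](γ[u; COUNT(*)→c](R)) ⋈[c=g] S) → 1
  σ[g<=7]((π[c](γ[u; COUNT(*)→c](R)) ⋈[c=g] S)) → 1

== RESULT ==
c | v | g | b
2 | t | 2 | 1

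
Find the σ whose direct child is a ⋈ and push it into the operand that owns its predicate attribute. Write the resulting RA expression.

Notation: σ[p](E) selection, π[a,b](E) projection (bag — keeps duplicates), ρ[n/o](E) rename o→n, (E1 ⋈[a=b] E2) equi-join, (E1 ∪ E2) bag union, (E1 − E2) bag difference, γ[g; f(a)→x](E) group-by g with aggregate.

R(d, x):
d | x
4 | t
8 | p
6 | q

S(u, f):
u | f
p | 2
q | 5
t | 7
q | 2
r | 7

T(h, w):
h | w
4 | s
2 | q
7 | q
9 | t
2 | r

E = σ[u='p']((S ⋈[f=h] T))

σ filters on u, owned by the left side.
E' = (σ[u='p'](S) ⋈[f=h] T)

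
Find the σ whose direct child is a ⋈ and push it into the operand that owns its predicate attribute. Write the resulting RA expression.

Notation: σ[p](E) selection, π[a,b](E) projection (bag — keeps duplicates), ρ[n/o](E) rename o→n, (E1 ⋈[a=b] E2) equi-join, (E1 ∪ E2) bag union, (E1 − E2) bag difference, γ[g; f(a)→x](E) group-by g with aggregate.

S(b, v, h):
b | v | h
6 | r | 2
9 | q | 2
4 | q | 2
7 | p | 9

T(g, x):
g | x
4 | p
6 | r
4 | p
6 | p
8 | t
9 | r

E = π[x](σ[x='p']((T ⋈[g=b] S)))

σ filters on x, owned by the left side.
E' = π[x]((σ[x='p'](T) ⋈[g=b] S))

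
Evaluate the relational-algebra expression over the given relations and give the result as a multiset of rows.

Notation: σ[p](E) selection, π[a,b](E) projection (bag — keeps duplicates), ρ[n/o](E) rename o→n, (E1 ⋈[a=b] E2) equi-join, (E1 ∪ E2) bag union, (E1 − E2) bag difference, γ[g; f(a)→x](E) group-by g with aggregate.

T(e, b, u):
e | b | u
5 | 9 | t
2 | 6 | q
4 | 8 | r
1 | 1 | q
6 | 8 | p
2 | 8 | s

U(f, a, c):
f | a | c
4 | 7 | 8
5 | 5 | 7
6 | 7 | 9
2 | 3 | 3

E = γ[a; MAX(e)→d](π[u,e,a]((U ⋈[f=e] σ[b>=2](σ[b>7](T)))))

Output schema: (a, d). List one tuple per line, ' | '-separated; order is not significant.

Row counts bottom-up:
  U → 4
  T → 6
  σ[b>7](T) → 4
  σ[b>=2](σ[b>7](T)) → 4
  (U ⋈[f=e] σ[b>=2](σ[b>7](T))) → 4
  π[u,e,a]((U ⋈[f=e] σ[b>=2](σ[b>7](T)))) → 4
  γ[a; MAX(e)→d](π[u,e,a]((U ⋈[f=e] σ[b>=2](σ[b>7](T))))) → 3

== RESULT ==
a | d
3 | 2
5 | 5
7 | 6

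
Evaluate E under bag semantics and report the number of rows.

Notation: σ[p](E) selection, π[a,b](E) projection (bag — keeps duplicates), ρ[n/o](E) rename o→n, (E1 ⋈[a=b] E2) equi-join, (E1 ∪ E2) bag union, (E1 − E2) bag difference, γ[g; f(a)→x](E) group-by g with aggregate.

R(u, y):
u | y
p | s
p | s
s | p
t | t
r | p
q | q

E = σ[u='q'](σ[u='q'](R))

Row counts bottom-up:
  R → 6
  σ[u='q'](R) → 1
  σ[u='q'](σ[u='q'](R)) → 1

|E| = 1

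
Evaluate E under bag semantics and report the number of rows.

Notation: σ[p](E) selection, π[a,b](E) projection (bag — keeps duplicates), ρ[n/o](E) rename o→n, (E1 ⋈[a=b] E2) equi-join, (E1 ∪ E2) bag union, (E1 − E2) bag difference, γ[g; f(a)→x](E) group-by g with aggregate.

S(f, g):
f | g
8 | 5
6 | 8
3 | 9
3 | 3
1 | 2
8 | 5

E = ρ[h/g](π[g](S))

Row counts bottom-up:
  S → 6
  π[g](S) → 6
  ρ[h/g](π[g](S)) → 6

|E| = 6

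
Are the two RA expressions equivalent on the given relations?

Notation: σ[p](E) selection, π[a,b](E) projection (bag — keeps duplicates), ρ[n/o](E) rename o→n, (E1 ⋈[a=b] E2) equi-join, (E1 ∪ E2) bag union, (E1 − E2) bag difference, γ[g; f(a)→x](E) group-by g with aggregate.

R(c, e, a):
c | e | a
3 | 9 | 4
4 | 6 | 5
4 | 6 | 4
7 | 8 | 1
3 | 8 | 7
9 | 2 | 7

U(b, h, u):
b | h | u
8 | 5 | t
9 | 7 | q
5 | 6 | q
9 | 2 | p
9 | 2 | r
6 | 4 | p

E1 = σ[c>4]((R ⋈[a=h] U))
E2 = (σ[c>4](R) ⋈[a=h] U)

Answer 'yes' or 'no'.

E1 row counts bottom-up:
  R → 6
  U → 6
  (R ⋈[a=h] U) → 5
  σ[c>4]((R ⋈[a=h] U)) → 1
E2 row counts bottom-up:
  R → 6
  σ[c>4](R) → 2
  U → 6
  (σ[c>4](R) ⋈[a=h] U) → 1

E1 and E2 produce the same multiset:
c | e | a | b | h | u
9 | 2 | 7 | 9 | 7 | q

yes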